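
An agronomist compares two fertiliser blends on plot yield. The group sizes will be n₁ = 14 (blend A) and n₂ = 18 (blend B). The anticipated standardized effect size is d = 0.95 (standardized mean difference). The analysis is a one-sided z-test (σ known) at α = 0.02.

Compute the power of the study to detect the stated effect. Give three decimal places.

Power ≈ 0.730

Noncentrality parameter: δ = d / √(1/n₁ + 1/n₂) = 0.95 / √(1/14 + 1/18) = 2.6659
One-sided α = 0.02 → critical value z_{0.02} = 2.054.
Power = P(Z > 2.054 − δ) = Φ(0.612) = 0.7298.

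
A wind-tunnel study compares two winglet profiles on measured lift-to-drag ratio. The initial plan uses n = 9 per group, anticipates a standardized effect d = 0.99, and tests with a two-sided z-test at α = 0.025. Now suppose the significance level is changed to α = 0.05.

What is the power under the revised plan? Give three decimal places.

Power ≈ 0.556

δ = d·√(n/2) = 0.99 × √(9/2) = 2.1001 (unchanged). New critical value: z_{0.025} = 1.960.
Revised power = Φ(δ − 1.960) + Φ(−δ − 1.960) = Φ(0.140) + Φ(-4.060) = 0.5557 + 0.0000 = 0.5558.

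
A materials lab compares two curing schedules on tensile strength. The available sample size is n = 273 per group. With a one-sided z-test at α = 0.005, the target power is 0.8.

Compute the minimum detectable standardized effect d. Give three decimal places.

d ≈ 0.293

Need Φ(δ − 2.576) = 0.8, so δ = 2.576 + 0.842 = 3.417.
δ = d·√(n/2) ⇒ d = δ/√(n/2) = 3.417/√(273/2) = 0.2925.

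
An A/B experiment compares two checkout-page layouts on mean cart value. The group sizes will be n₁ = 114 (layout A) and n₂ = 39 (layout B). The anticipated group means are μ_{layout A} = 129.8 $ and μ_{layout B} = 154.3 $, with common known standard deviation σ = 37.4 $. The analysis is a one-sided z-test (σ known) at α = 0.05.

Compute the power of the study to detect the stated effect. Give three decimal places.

Standardized effect: d = |μ_{layout A} − μ_{layout B}| / σ = |129.8 − 154.3| / 37.4 = 0.6551
Noncentrality parameter: δ = d / √(1/n₁ + 1/n₂) = 0.6551 / √(1/114 + 1/39) = 3.5313
One-sided α = 0.05 → critical value z_{0.05} = 1.645.
Power = Φ(δ − 1.645) = Φ(1.886) = 0.9704.

Power ≈ 0.970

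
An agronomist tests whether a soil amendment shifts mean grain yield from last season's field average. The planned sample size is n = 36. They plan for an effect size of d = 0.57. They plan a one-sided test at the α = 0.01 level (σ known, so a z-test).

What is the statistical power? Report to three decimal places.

Noncentrality parameter: δ = d·√n = 0.57 × √36 = 3.4200
Critical value for a one-sided test at α = 0.01: z_α = 2.326.
Power = Φ(δ − 2.326) = Φ(1.094) = 0.8629.

Power ≈ 0.863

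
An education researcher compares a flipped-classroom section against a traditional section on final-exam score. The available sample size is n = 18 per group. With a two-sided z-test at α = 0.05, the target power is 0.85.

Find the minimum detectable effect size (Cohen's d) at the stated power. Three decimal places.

Required noncentrality: δ = z_{0.025} + z_{0.15} = 1.960 + 1.036 = 2.996.
(Lower-tail contribution to power is negligible for δ > 0.)
δ = d·√(n/2) ⇒ d = δ/√(n/2) = 2.996/√(18/2) = 0.9988.

d ≈ 0.999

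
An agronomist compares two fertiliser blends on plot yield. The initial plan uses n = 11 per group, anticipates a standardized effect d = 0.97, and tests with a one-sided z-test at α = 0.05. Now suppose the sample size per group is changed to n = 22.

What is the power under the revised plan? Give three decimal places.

Power ≈ 0.942

With n = 22 per group: δ = d·√(n/2) = 0.97 × √(22/2) = 3.2171. Critical value z_{0.05} = 1.645.
Revised power = P(Z > 1.645 − δ) = Φ(1.572) = 0.9421.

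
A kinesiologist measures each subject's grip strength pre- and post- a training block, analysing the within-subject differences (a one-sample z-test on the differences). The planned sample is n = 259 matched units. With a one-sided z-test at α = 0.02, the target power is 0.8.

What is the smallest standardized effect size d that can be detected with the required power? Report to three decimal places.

Need Φ(δ − 2.054) = 0.8, so δ = 2.054 + 0.842 = 2.895.
δ = d·√n ⇒ d = δ/√n = 2.895/√259 = 0.1799.

d ≈ 0.180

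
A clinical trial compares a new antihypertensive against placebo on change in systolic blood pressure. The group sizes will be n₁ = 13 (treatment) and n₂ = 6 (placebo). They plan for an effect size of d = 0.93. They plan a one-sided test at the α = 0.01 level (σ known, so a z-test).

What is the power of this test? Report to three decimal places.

Power ≈ 0.329

Noncentrality parameter: δ = d / √(1/n₁ + 1/n₂) = 0.93 / √(1/13 + 1/6) = 1.8843
Critical value for a one-sided test at α = 0.01: z_α = 2.326.
Power = P(Z > 2.326 − δ) = Φ(-0.442) = 0.3292.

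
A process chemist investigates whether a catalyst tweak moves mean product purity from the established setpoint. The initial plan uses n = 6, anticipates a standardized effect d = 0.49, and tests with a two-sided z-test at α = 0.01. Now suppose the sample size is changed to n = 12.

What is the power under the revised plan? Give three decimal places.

With n = 12: δ = d·√n = 0.49 × √12 = 1.6974. Critical value z_{0.005} = 2.576.
Revised power = Φ(δ − 2.576) + Φ(−δ − 2.576) = Φ(-0.878) + Φ(-4.273) = 0.1899 + 0.0000 = 0.1899.

Power ≈ 0.190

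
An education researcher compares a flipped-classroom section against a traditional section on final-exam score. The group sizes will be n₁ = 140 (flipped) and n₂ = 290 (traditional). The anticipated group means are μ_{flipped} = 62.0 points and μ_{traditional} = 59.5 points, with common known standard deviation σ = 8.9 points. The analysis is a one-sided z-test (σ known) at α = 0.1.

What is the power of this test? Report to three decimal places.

Standardized effect: d = |μ_{flipped} − μ_{traditional}| / σ = |62.0 − 59.5| / 8.9 = 0.2809
Noncentrality parameter: δ = d / √(1/n₁ + 1/n₂) = 0.2809 / √(1/140 + 1/290) = 2.7295
Critical value for a one-sided test at α = 0.1: z_α = 1.282.
Power = Φ(δ − 1.282) = Φ(1.448) = 0.9262.

Power ≈ 0.926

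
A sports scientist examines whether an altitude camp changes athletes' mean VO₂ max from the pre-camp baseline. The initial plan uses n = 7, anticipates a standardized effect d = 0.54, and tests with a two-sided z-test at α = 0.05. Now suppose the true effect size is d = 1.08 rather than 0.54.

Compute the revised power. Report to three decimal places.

Power ≈ 0.815

With d = 1.08: δ = d·√n = 1.08 × √7 = 2.8574. Critical value z_{0.025} = 1.960.
Revised power = Φ(δ − 1.960) + Φ(−δ − 1.960) = Φ(0.897) + Φ(-4.817) = 0.8153 + 0.0000 = 0.8153.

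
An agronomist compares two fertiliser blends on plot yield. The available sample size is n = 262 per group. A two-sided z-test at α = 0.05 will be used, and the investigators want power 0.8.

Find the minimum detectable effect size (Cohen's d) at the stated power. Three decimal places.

Need Φ(δ − 1.960) = 0.8, so δ = 1.960 + 0.842 = 2.802.
(The second rejection-region term Φ(−δ − z_{α/2}) is negligible and dropped.)
δ = d·√(n/2) ⇒ d = δ/√(n/2) = 2.802/√(262/2) = 0.2448.

d ≈ 0.245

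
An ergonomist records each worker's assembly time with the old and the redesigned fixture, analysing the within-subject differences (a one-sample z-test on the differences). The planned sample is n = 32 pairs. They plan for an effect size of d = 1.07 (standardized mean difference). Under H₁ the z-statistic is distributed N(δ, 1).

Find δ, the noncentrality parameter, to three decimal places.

δ ≈ 6.053

δ = d·√n = 1.07 × √32 = 6.0528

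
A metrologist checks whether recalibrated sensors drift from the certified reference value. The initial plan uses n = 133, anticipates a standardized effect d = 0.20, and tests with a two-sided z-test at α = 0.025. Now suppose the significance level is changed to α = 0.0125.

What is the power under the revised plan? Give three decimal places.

Power ≈ 0.424

δ = d·√n = 0.20 × √133 = 2.3065 (unchanged). New critical value: z_{0.0063} = 2.498.
Revised power = Φ(δ − 2.498) + Φ(−δ − 2.498) = Φ(-0.191) + Φ(-4.804) = 0.4242 + 0.0000 = 0.4242.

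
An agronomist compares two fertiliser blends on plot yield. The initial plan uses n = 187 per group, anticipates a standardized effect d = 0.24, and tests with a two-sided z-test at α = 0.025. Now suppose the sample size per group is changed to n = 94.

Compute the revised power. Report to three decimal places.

Power ≈ 0.276

With n = 94 per group: δ = d·√(n/2) = 0.24 × √(94/2) = 1.6454. Critical value z_{0.0125} = 2.241.
Revised power = Φ(δ − 2.241) + Φ(−δ − 2.241) = Φ(-0.596) + Φ(-3.887) = 0.2756 + 0.0001 = 0.2756.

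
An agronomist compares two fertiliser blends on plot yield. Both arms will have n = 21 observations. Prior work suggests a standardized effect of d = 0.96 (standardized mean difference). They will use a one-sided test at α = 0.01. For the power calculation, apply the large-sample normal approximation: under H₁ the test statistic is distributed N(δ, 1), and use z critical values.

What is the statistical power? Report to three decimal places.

Noncentrality parameter: λ = d·√(n/2) = 0.96 × √(21/2) = 3.1108
One-sided α = 0.01 → critical value z_{0.01} = 2.326.
Power = Φ(λ − 2.326) = Φ(0.784) = 0.7836.

Power ≈ 0.784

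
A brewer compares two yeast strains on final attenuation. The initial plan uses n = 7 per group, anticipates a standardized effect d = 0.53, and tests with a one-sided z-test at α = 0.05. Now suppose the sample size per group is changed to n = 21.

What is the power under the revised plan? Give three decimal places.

Power ≈ 0.529

With n = 21 per group: δ = d·√(n/2) = 0.53 × √(21/2) = 1.7174. Critical value z_{0.05} = 1.645.
Revised power = P(Z > 1.645 − δ) = Φ(0.073) = 0.5289.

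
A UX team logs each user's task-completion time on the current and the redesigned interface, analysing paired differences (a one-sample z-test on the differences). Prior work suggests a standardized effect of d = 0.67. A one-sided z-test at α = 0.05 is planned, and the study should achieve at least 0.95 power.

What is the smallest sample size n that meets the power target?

For power 0.95 need Φ(δ − z_{0.05}) = 0.95, so δ = z_{0.05} + z_{0.05} = 1.645 + 1.645 = 3.290.
δ = d·√n ⇒ n = (δ/d)² = (3.290 / 0.67)² = 24.11.
Rounding up, n = 25.

n = 25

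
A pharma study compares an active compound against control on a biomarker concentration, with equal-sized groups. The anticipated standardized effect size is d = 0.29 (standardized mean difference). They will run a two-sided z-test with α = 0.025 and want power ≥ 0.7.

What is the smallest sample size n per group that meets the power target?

n = 182 per group

For power 0.7 need Φ(δ − z_{0.0125}) = 0.7, so δ = z_{0.0125} + z_{0.30} = 2.241 + 0.524 = 2.766.
(For δ > 0 the lower-tail rejection region contributes negligibly to power, so the one-term inversion is standard.)
δ = d·√(n/2) ⇒ n = 2(δ/d)² = 2 × (2.766 / 0.29)² = 181.92.
Round up to the next whole unit.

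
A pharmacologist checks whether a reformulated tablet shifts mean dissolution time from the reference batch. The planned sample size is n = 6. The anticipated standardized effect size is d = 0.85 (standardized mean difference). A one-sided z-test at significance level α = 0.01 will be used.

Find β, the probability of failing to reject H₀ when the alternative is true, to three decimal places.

Noncentrality parameter: δ = d·√n = 0.85 × √6 = 2.0821
One-sided α = 0.01 → critical value z_{0.01} = 2.326.
Power = Φ(δ − 2.326) = Φ(-0.244) = 0.4035.
Type II error: β = 1 − power = 1 − 0.4035 = 0.5965.

β ≈ 0.596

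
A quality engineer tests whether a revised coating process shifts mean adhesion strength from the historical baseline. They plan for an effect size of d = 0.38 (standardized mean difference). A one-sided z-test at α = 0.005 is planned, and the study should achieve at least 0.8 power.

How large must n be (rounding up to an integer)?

Set Φ(δ − 2.576) = 0.8; then δ − 2.576 = Φ⁻¹(0.8) = 0.842, giving δ = 3.417.
δ = d·√n ⇒ n = (δ/d)² = (3.417 / 0.38)² = 80.88.
Round up to the next whole unit.

n = 81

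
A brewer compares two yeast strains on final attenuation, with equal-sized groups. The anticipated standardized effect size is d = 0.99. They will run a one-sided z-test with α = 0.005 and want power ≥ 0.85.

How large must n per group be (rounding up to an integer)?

For power 0.85 need Φ(δ − z_{0.005}) = 0.85, so δ = z_{0.005} + z_{0.15} = 2.576 + 1.036 = 3.612.
δ = d·√(n/2) ⇒ n = 2(δ/d)² = 2 × (3.612 / 0.99)² = 26.63.
Round up to the next whole unit.

n = 27 per group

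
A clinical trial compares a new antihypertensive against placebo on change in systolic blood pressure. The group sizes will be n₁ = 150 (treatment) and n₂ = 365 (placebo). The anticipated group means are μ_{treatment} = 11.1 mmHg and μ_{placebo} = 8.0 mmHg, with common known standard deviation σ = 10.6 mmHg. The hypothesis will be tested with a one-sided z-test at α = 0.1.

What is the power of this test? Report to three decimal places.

Standardized effect: d = |μ_{treatment} − μ_{placebo}| / σ = |11.1 − 8.0| / 10.6 = 0.2925
Noncentrality parameter: λ = d / √(1/n₁ + 1/n₂) = 0.2925 / √(1/150 + 1/365) = 3.0154
Critical value for a one-sided test at α = 0.1: z_α = 1.282.
Power = Φ(λ − 1.282) = Φ(1.734) = 0.9585.

Power ≈ 0.959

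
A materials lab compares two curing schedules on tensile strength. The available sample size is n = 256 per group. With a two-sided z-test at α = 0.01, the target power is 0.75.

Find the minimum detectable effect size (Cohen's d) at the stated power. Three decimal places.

Need Φ(δ − 2.576) = 0.75, so δ = 2.576 + 0.674 = 3.250.
(Lower-tail contribution to power is negligible for δ > 0.)
δ = d·√(n/2) ⇒ d = δ/√(n/2) = 3.250/√(256/2) = 0.2873.

d ≈ 0.287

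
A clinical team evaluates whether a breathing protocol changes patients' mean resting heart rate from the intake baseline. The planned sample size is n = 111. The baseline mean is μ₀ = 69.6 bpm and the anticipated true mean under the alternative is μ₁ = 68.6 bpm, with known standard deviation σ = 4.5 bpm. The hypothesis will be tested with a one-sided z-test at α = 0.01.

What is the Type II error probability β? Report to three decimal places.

β ≈ 0.494

Standardized effect: d = |μ₁ − μ₀| / σ = |68.6 − 69.6| / 4.5 = 0.2222
Noncentrality parameter: δ = d·√n = 0.2222 × √111 = 2.3413
One-sided α = 0.01 → critical value z_{0.01} = 2.326.
Power = Φ(δ − 2.326) = Φ(0.015) = 0.5059.
Type II error: β = 1 − power = 1 − 0.5059 = 0.4941.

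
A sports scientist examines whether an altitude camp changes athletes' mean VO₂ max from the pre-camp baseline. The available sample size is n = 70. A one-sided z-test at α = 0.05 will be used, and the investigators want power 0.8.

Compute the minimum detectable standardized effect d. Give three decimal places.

Required noncentrality: δ = z_{0.05} + z_{0.20} = 1.645 + 0.842 = 2.486.
δ = d·√n ⇒ d = δ/√n = 2.486/√70 = 0.2972.

d ≈ 0.297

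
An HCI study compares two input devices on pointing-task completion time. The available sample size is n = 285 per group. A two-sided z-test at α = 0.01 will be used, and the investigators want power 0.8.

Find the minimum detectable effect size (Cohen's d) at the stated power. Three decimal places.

Required noncentrality: δ = z_{0.005} + z_{0.20} = 2.576 + 0.842 = 3.417.
(Lower-tail contribution to power is negligible for δ > 0.)
δ = d·√(n/2) ⇒ d = δ/√(n/2) = 3.417/√(285/2) = 0.2863.

d ≈ 0.286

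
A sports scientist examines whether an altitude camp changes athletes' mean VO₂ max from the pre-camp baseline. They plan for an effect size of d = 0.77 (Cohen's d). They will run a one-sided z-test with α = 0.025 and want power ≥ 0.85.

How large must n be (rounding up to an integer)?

For power 0.85 need Φ(δ − z_{0.025}) = 0.85, so δ = z_{0.025} + z_{0.15} = 1.960 + 1.036 = 2.996.
δ = d·√n ⇒ n = (δ/d)² = (2.996 / 0.77)² = 15.14.
Round up to the next whole unit.

n = 16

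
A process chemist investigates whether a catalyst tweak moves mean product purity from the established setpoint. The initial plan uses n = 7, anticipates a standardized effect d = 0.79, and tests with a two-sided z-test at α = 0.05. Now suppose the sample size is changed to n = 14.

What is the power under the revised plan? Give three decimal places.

Power ≈ 0.840

With n = 14: δ = d·√n = 0.79 × √14 = 2.9559. Critical value z_{0.025} = 1.960.
Revised power = Φ(δ − 1.960) + Φ(−δ − 1.960) = Φ(0.996) + Φ(-4.916) = 0.8404 + 0.0000 = 0.8404.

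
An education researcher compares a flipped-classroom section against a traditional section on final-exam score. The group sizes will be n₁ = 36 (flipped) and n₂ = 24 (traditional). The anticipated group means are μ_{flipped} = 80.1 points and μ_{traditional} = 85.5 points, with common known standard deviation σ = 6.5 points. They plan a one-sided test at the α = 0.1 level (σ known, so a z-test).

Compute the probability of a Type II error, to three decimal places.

β ≈ 0.031

Standardized effect: d = |μ_{flipped} − μ_{traditional}| / σ = |80.1 − 85.5| / 6.5 = 0.8308
Noncentrality parameter: δ = d / √(1/n₁ + 1/n₂) = 0.8308 / √(1/36 + 1/24) = 3.1525
Critical value for a one-sided test at α = 0.1: z_α = 1.282.
Power = Φ(δ − 1.282) = Φ(1.871) = 0.9693.
Type II error: β = 1 − power = 1 − 0.9693 = 0.0307.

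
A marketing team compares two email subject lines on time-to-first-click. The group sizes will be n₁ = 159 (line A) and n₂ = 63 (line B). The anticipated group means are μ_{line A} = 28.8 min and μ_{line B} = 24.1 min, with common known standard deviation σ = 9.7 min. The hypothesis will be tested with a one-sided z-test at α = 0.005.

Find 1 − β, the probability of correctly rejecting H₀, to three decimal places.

Standardized effect: d = |μ_{line A} − μ_{line B}| / σ = |28.8 − 24.1| / 9.7 = 0.4845
Noncentrality parameter: δ = d / √(1/n₁ + 1/n₂) = 0.4845 / √(1/159 + 1/63) = 3.2548
One-sided α = 0.005 → critical value z_{0.005} = 2.576.
Power = Φ(δ − 2.576) = Φ(0.679) = 0.7514.

Power ≈ 0.751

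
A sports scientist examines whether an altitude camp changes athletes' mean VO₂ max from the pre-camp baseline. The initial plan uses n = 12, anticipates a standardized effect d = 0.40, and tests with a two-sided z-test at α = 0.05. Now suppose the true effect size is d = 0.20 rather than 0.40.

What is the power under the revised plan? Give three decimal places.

Power ≈ 0.107

With d = 0.20: δ = d·√n = 0.20 × √12 = 0.6928. Critical value z_{0.025} = 1.960.
Revised power = Φ(δ − 1.960) + Φ(−δ − 1.960) = Φ(-1.267) + Φ(-2.653) = 0.1026 + 0.0040 = 0.1065.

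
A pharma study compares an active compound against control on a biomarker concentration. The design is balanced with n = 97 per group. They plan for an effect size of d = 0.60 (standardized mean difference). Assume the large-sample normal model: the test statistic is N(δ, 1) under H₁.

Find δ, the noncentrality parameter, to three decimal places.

δ ≈ 4.179

δ = d·√(n/2) = 0.60 × √(97/2) = 4.1785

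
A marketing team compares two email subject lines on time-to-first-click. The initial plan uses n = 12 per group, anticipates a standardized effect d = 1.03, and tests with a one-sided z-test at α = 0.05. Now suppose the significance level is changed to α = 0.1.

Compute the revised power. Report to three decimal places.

δ = d·√(n/2) = 1.03 × √(12/2) = 2.5230 (unchanged). New critical value: z_{0.1} = 1.282.
Revised power = P(Z > 1.282 − δ) = Φ(1.241) = 0.8928.

Power ≈ 0.893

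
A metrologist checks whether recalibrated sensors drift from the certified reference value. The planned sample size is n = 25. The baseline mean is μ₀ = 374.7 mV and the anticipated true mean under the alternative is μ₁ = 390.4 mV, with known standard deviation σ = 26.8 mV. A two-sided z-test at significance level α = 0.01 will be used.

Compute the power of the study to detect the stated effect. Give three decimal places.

Standardized effect: d = |μ₁ − μ₀| / σ = |390.4 − 374.7| / 26.8 = 0.5858
Noncentrality parameter: δ = d·√n = 0.5858 × √25 = 2.9291
Two-sided α = 0.01 → critical value z_{0.005} = 2.576.
Power = Φ(δ − 2.576) + Φ(−δ − 2.576) = Φ(0.353) + Φ(-5.505) = 0.6381 + 0.0000 = 0.6381.

Power ≈ 0.638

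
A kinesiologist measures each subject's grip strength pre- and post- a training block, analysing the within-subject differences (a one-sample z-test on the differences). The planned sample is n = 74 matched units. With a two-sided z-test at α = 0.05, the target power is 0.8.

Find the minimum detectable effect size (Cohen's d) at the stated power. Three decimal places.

d ≈ 0.326

Required noncentrality: δ = z_{0.025} + z_{0.20} = 1.960 + 0.842 = 2.802.
(The second rejection-region term Φ(−δ − z_{α/2}) is negligible and dropped.)
δ = d·√n ⇒ d = δ/√n = 2.802/√74 = 0.3257.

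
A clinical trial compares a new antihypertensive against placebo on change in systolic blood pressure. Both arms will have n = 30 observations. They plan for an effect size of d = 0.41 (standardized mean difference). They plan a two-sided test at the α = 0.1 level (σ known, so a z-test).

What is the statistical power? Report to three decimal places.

Noncentrality parameter: δ = d·√(n/2) = 0.41 × √(30/2) = 1.5879
Two-sided α = 0.1 → critical value z_{0.05} = 1.645.
Power = Φ(δ − 1.645) + Φ(−δ − 1.645) = Φ(-0.057) + Φ(-3.233) = 0.4773 + 0.0006 = 0.4779.

Power ≈ 0.478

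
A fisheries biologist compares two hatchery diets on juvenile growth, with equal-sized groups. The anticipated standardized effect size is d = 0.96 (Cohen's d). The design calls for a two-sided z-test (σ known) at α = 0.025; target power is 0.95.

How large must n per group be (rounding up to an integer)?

Set Φ(δ − 2.241) = 0.95; then δ − 2.241 = Φ⁻¹(0.95) = 1.645, giving δ = 3.886.
(Ignoring the negligible lower-tail rejection probability gives the usual closed-form inversion.)
δ = d·√(n/2) ⇒ n = 2(δ/d)² = 2 × (3.886 / 0.96)² = 32.78.
Round up to the next whole unit.

n = 33 per group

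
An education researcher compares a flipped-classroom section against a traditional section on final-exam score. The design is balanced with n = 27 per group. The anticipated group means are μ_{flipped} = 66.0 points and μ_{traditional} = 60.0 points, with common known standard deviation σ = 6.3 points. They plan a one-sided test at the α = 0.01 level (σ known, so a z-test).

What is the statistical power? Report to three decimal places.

Power ≈ 0.880

Standardized effect: d = |μ_{flipped} − μ_{traditional}| / σ = |66.0 − 60.0| / 6.3 = 0.9524
Noncentrality parameter: δ = d·√(n/2) = 0.9524 × √(27/2) = 3.4993
Critical value for a one-sided test at α = 0.01: z_α = 2.326.
Power = P(Z > 2.326 − δ) = Φ(1.173) = 0.8796.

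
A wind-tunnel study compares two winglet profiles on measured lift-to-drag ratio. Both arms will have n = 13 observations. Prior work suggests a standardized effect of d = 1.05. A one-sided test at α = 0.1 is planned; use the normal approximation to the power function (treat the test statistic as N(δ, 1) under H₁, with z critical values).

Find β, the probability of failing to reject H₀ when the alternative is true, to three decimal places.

Noncentrality parameter: δ = d·√(n/2) = 1.05 × √(13/2) = 2.6770
Critical value for a one-sided test at α = 0.1: z_α = 1.282.
Power = Φ(δ − 1.282) = Φ(1.395) = 0.9186.
Type II error: β = 1 − power = 1 − 0.9186 = 0.0814.

β ≈ 0.081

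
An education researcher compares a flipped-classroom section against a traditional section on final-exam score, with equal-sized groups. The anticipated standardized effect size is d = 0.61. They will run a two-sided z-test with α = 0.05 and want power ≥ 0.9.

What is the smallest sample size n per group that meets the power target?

n = 57 per group

Set Φ(δ − 1.960) = 0.9; then δ − 1.960 = Φ⁻¹(0.9) = 1.282, giving δ = 3.242.
(Ignoring the negligible lower-tail rejection probability gives the usual closed-form inversion.)
δ = d·√(n/2) ⇒ n = 2(δ/d)² = 2 × (3.242 / 0.61)² = 56.48.
Rounding up, n = 57 per group.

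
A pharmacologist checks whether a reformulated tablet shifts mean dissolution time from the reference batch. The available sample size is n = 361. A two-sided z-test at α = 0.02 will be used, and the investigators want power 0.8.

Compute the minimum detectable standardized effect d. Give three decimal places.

d ≈ 0.167

Need Φ(δ − 2.326) = 0.8, so δ = 2.326 + 0.842 = 3.168.
(Lower-tail contribution to power is negligible for δ > 0.)
δ = d·√n ⇒ d = δ/√n = 3.168/√361 = 0.1667.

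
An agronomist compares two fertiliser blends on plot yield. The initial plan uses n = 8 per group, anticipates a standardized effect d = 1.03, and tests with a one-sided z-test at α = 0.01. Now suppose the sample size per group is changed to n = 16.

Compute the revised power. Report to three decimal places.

With n = 16 per group: δ = d·√(n/2) = 1.03 × √(16/2) = 2.9133. Critical value z_{0.01} = 2.326.
Revised power = P(Z > 2.326 − δ) = Φ(0.587) = 0.7214.

Power ≈ 0.721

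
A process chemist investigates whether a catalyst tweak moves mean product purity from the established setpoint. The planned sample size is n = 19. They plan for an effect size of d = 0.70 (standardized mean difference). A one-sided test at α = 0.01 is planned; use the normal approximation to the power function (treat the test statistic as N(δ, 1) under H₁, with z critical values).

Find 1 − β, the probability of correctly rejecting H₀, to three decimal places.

Noncentrality parameter: δ = d·√n = 0.70 × √19 = 3.0512
One-sided α = 0.01 → critical value z_{0.01} = 2.326.
Power = Φ(δ − 2.326) = Φ(0.725) = 0.7657.

Power ≈ 0.766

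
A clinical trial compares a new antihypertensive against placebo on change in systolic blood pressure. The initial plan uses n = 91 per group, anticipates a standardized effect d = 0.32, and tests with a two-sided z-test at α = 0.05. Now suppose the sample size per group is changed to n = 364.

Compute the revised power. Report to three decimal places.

Power ≈ 0.991

With n = 364 per group: δ = d·√(n/2) = 0.32 × √(364/2) = 4.3170. Critical value z_{0.025} = 1.960.
Revised power = Φ(δ − 1.960) + Φ(−δ − 1.960) = Φ(2.357) + Φ(-6.277) = 0.9908 + 0.0000 = 0.9908.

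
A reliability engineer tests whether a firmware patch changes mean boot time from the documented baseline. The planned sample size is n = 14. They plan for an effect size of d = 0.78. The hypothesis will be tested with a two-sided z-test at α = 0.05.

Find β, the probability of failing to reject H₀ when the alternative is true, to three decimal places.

Noncentrality parameter: δ = d·√n = 0.78 × √14 = 2.9185
Two-sided α = 0.05 → critical value z_{0.025} = 1.960.
Power = Φ(δ − 1.960) + Φ(−δ − 1.960) = Φ(0.959) + Φ(-4.878) = 0.8311 + 0.0000 = 0.8311.
Type II error: β = 1 − power = 1 − 0.8311 = 0.1689.

β ≈ 0.169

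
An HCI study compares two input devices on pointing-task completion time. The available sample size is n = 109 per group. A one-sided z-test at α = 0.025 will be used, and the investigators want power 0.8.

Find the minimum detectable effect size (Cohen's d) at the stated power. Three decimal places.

Required noncentrality: δ = z_{0.025} + z_{0.20} = 1.960 + 0.842 = 2.802.
δ = d·√(n/2) ⇒ d = δ/√(n/2) = 2.802/√(109/2) = 0.3795.

d ≈ 0.379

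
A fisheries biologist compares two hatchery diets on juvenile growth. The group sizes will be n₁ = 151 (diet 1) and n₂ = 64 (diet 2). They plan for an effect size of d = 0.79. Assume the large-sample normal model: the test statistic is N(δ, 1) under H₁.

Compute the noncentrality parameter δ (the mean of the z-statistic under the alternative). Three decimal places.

δ ≈ 5.296

δ = d / √(1/n₁ + 1/n₂) = 0.79 / √(1/151 + 1/64) = 5.2965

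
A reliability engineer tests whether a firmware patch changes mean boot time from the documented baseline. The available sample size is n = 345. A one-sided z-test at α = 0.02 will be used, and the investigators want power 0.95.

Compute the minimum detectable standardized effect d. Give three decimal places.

d ≈ 0.199

Need Φ(δ − 2.054) = 0.95, so δ = 2.054 + 1.645 = 3.699.
δ = d·√n ⇒ d = δ/√n = 3.699/√345 = 0.1991.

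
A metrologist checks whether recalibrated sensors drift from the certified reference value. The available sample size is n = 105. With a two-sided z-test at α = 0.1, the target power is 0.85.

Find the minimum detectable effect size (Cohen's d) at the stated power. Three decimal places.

d ≈ 0.262

Need Φ(δ − 1.645) = 0.85, so δ = 1.645 + 1.036 = 2.681.
(Lower-tail contribution to power is negligible for δ > 0.)
δ = d·√n ⇒ d = δ/√n = 2.681/√105 = 0.2617.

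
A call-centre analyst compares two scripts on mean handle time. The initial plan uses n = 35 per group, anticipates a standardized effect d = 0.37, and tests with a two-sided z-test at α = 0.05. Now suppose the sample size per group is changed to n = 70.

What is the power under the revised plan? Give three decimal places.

Power ≈ 0.591

With n = 70 per group: δ = d·√(n/2) = 0.37 × √(70/2) = 2.1889. Critical value z_{0.025} = 1.960.
Revised power = Φ(δ − 1.960) + Φ(−δ − 1.960) = Φ(0.229) + Φ(-4.149) = 0.5906 + 0.0000 = 0.5906.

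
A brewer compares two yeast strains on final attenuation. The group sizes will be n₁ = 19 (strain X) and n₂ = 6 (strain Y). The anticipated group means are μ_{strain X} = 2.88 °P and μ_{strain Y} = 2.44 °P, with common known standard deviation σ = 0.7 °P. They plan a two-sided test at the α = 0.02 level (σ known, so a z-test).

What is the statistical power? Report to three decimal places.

Power ≈ 0.163

Standardized effect: d = |μ_{strain X} − μ_{strain Y}| / σ = |2.88 − 2.44| / 0.7 = 0.6286
Noncentrality parameter: δ = d / √(1/n₁ + 1/n₂) = 0.6286 / √(1/19 + 1/6) = 1.3423
Two-sided α = 0.02 → critical value z_{0.01} = 2.326.
Power = Φ(δ − 2.326) + Φ(−δ − 2.326) = Φ(-0.984) + Φ(-3.669) = 0.1625 + 0.0001 = 0.1627.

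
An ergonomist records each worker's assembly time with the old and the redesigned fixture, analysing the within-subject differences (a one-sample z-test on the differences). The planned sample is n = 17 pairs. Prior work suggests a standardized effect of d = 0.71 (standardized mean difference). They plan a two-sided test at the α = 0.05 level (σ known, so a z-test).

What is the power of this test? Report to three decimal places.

Power ≈ 0.833

Noncentrality parameter: δ = d·√n = 0.71 × √17 = 2.9274
Critical value for a two-sided test at α = 0.05: z_{α/2} = 1.960.
Power = Φ(δ − 1.960) + Φ(−δ − 1.960) = Φ(0.967) + Φ(-4.887) = 0.8333 + 0.0000 = 0.8333.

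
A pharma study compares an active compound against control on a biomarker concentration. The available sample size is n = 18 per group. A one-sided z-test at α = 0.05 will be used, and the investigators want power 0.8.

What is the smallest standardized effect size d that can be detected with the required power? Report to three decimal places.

Required noncentrality: δ = z_{0.05} + z_{0.20} = 1.645 + 0.842 = 2.486.
δ = d·√(n/2) ⇒ d = δ/√(n/2) = 2.486/√(18/2) = 0.8288.

d ≈ 0.829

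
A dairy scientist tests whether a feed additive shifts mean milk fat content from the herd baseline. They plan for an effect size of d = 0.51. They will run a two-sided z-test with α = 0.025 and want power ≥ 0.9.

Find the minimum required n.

For power 0.9 need Φ(δ − z_{0.0125}) = 0.9, so δ = z_{0.0125} + z_{0.10} = 2.241 + 1.282 = 3.523.
(For δ > 0 the lower-tail rejection region contributes negligibly to power, so the one-term inversion is standard.)
δ = d·√n ⇒ n = (δ/d)² = (3.523 / 0.51)² = 47.72.
Round up to the next whole unit.

n = 48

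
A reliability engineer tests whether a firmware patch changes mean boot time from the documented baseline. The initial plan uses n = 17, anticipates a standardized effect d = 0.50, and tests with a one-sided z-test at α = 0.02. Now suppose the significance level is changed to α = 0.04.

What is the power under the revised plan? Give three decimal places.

Power ≈ 0.622

δ = d·√n = 0.50 × √17 = 2.0616 (unchanged). New critical value: z_{0.04} = 1.751.
Revised power = Φ(δ − 1.751) = Φ(0.311) = 0.6220.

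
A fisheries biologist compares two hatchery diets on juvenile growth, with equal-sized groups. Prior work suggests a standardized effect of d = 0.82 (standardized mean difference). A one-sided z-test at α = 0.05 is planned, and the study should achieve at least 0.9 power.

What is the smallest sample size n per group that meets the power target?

Set Φ(δ − 1.645) = 0.9; then δ − 1.645 = Φ⁻¹(0.9) = 1.282, giving δ = 2.926.
δ = d·√(n/2) ⇒ n = 2(δ/d)² = 2 × (2.926 / 0.82)² = 25.47.
Rounding up, n = 26 per group.

n = 26 per group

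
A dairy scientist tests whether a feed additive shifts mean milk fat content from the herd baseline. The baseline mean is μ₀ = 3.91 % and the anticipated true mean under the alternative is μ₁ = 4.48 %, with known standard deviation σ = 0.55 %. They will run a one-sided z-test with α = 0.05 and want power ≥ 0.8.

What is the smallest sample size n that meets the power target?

n = 6

Standardized effect: d = |μ₁ − μ₀| / σ = |4.48 − 3.91| / 0.55 = 1.0364
For power 0.8 need Φ(δ − z_{0.05}) = 0.8, so δ = z_{0.05} + z_{0.20} = 1.645 + 0.842 = 2.486.
δ = d·√n ⇒ n = (δ/d)² = (2.486 / 1.0364)² = 5.76.
Rounding up, n = 6.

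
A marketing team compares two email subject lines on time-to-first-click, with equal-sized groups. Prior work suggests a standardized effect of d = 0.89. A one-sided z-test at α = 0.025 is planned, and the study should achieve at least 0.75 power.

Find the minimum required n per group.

n = 18 per group

Set Φ(δ − 1.960) = 0.75; then δ − 1.960 = Φ⁻¹(0.75) = 0.674, giving δ = 2.634.
δ = d·√(n/2) ⇒ n = 2(δ/d)² = 2 × (2.634 / 0.89)² = 17.52.
Round up to the next whole unit.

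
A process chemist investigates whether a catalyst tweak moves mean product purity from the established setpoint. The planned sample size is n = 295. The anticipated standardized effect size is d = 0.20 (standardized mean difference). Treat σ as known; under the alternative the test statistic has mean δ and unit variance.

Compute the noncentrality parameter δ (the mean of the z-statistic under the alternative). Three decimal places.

δ = d·√n = 0.20 × √295 = 3.4351

δ ≈ 3.435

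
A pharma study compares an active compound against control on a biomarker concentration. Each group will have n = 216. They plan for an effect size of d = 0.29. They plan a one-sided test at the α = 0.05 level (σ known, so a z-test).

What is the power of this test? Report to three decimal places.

Noncentrality parameter: δ = d·√(n/2) = 0.29 × √(216/2) = 3.0138
One-sided α = 0.05 → critical value z_{0.05} = 1.645.
Power = Φ(δ − 1.645) = Φ(1.369) = 0.9145.

Power ≈ 0.914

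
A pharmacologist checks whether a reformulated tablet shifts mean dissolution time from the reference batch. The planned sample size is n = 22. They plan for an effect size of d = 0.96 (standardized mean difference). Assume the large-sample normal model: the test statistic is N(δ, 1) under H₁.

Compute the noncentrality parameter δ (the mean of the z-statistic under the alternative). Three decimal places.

δ ≈ 4.503

δ = d·√n = 0.96 × √22 = 4.5028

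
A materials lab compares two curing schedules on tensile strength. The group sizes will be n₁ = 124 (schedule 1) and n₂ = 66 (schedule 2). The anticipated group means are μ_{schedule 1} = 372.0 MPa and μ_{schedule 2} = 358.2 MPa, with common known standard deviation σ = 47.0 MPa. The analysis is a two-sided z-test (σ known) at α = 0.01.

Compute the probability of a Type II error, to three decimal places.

β ≈ 0.742

Standardized effect: d = |μ_{schedule 1} − μ_{schedule 2}| / σ = |372.0 − 358.2| / 47.0 = 0.2936
Noncentrality parameter: δ = d / √(1/n₁ + 1/n₂) = 0.2936 / √(1/124 + 1/66) = 1.9270
Two-sided α = 0.01 → critical value z_{0.005} = 2.576.
Power = Φ(δ − 2.576) + Φ(−δ − 2.576) = Φ(-0.649) + Φ(-4.503) = 0.2582 + 0.0000 = 0.2582.
Type II error: β = 1 − power = 1 − 0.2582 = 0.7418.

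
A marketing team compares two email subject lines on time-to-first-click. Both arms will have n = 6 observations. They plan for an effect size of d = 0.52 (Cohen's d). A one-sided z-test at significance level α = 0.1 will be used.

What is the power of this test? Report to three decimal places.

Noncentrality parameter: δ = d·√(n/2) = 0.52 × √(6/2) = 0.9007
One-sided α = 0.1 → critical value z_{0.1} = 1.282.
Power = P(Z > 1.282 − δ) = Φ(-0.381) = 0.3516.

Power ≈ 0.352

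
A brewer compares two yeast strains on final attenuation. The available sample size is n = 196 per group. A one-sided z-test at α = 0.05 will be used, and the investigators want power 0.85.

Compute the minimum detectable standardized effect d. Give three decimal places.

Required noncentrality: δ = z_{0.05} + z_{0.15} = 1.645 + 1.036 = 2.681.
δ = d·√(n/2) ⇒ d = δ/√(n/2) = 2.681/√(196/2) = 0.2709.

d ≈ 0.271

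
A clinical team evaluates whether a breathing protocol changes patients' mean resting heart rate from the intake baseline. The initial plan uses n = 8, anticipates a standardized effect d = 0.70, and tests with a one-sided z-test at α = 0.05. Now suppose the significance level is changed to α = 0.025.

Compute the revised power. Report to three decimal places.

δ = d·√n = 0.70 × √8 = 1.9799 (unchanged). New critical value: z_{0.025} = 1.960.
Revised power = P(Z > 1.960 − δ) = Φ(0.020) = 0.5080.

Power ≈ 0.508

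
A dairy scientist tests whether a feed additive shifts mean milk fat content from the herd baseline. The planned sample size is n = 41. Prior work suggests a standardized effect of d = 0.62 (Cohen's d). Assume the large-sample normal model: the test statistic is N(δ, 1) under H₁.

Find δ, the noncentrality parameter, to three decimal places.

δ ≈ 3.970

The noncentrality parameter scales effect size by the design's sample-size factor: δ = d·√n = 0.62 × √41 = 3.9699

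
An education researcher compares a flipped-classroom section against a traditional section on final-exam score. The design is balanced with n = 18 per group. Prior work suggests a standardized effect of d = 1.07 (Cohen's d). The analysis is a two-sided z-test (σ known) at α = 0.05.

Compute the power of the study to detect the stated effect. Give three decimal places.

Noncentrality parameter: δ = d·√(n/2) = 1.07 × √(18/2) = 3.2100
Two-sided α = 0.05 → critical value z_{0.025} = 1.960.
Power = Φ(δ − 1.960) + Φ(−δ − 1.960) = Φ(1.250) + Φ(-5.170) = 0.8944 + 0.0000 = 0.8944.

Power ≈ 0.894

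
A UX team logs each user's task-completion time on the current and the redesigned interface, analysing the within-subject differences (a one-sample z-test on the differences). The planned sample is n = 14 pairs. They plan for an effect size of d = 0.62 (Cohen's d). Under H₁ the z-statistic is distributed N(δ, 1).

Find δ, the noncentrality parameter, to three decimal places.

The noncentrality parameter scales effect size by the design's sample-size factor: δ = d·√n = 0.62 × √14 = 2.3198

δ ≈ 2.320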